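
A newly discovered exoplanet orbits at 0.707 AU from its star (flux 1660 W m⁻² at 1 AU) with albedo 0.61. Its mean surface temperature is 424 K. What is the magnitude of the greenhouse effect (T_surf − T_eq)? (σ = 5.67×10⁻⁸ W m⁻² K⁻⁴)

S = 1660/0.707² = 3321 W m⁻².
T_eq = [S(1−A)/(4σ)]^(1/4) = [3321×0.39/(4×5.67×10⁻⁸)]^(1/4) = 274.9 K.
ΔT = T_surf − T_eq = 424 − 274.9.

ΔT ≈ 149.1 K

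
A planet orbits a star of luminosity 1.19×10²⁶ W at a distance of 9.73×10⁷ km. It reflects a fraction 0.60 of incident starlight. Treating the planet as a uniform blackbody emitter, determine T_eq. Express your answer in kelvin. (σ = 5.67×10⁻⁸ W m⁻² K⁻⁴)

d = 9.73×10⁷ km = 9.73×10¹⁰ m.
Flux: S = L/(4πd²) = 1.19×10²⁶/(4π×(9.73×10¹⁰)²) = 1000 W m⁻².
Energy balance: absorbed = emitted ⇒ πR²·S(1−A) = 4πR²·σT_eq⁴, so T_eq⁴ = S(1−A)/(4σ).
T_eq = [1000 × 0.40 / (4 × 5.67×10⁻⁸)]^(1/4) = (1.76×10⁹)^(1/4) = 205 K.

T_eq ≈ 205 K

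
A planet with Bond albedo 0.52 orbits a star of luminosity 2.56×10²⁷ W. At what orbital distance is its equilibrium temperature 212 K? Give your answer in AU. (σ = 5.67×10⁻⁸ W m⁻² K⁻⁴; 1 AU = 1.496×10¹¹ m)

From T_eq⁴ = L(1−A)/(16πσd²): d = √[L(1−A)/(16πσT_eq⁴)].
d = √[2.56×10²⁷ × 0.48 / (16π × 5.67×10⁻⁸ × (212)⁴)] = 4.62×10¹¹ m = 3.09 AU.

d ≈ 3.09 AU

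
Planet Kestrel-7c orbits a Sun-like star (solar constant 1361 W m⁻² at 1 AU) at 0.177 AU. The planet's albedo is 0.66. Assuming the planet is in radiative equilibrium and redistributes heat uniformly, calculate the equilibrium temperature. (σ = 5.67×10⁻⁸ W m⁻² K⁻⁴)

T_eq ≈ 505 K

Flux at 0.177 AU: S = 1361/0.177² = 4.34×10⁴ W m⁻².
Energy balance: absorbed = emitted ⇒ πR²·S(1−A) = 4πR²·σT_eq⁴, so T_eq⁴ = S(1−A)/(4σ).
T_eq = [4.34×10⁴ × 0.34 / (4 × 5.67×10⁻⁸)]^(1/4) = (6.51×10¹⁰)^(1/4) = 505 K.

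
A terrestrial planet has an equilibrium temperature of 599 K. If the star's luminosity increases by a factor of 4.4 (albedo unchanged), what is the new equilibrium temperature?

T_eq ∝ L^(1/4) · d^(−1/2).
T′ = 599 × 4.4^(1/4) = 868 K.

T_eq ≈ 868 K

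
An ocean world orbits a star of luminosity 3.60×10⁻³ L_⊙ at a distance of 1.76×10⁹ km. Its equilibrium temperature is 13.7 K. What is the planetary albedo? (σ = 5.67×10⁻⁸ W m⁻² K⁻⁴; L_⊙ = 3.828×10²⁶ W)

A ≈ 0.77

d = 1.76×10⁹ km = 1.76×10¹² m.
L = 3.60×10⁻³ × 3.828×10²⁶ = 1.38×10²⁴ W.
Flux: S = L/(4πd²) = 1.38×10²⁴/(4π×(1.76×10¹²)²) = 0.0354 W m⁻².
From T_eq⁴ = S(1−A)/(4σ): 1−A = 4σT_eq⁴/S.
1−A = 4 × 5.67×10⁻⁸ × (13.7)⁴ / 0.0354 = 0.226.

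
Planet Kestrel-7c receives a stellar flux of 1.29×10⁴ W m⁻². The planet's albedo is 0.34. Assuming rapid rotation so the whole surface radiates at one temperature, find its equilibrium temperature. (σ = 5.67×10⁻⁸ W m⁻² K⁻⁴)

Energy balance: absorbed = emitted ⇒ πR²·S(1−A) = 4πR²·σT_eq⁴, so T_eq⁴ = S(1−A)/(4σ).
T_eq = [1.29×10⁴ × 0.66 / (4 × 5.67×10⁻⁸)]^(1/4) = (3.75×10¹⁰)^(1/4) = 440 K.

T_eq ≈ 440 K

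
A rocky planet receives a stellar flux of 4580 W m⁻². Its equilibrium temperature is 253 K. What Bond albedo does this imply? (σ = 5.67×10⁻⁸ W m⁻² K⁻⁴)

From T_eq⁴ = S(1−A)/(4σ): 1−A = 4σT_eq⁴/S.
1−A = 4 × 5.67×10⁻⁸ × (253)⁴ / 4580 = 0.203.

A ≈ 0.80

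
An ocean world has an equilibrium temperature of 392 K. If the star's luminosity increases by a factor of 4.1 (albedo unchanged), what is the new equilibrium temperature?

T_eq ≈ 558 K

T_eq ∝ L^(1/4) · d^(−1/2).
T′ = 392 × 4.1^(1/4) = 558 K.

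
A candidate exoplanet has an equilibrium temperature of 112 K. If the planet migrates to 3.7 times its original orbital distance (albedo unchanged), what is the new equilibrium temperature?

T_eq ∝ L^(1/4) · d^(−1/2).
T′ = 112 / 3.7^(1/2) = 58.2 K.

T_eq ≈ 58.2 K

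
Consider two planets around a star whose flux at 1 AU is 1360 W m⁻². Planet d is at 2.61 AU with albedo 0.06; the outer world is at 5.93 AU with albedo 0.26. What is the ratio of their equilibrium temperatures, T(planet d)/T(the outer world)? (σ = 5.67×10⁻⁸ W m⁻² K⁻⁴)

T_eq = [S₀(1−A)/(4σd²)]^(1/4), so T ∝ (1−A)^(1/4) / √d.
T₁ = [1360×0.94/(4×5.67×10⁻⁸×2.61²)]^(1/4) = 169.60 K.
T₂ = [1360×0.74/(4×5.67×10⁻⁸×5.93²)]^(1/4) = 105.99 K.

T₁/T₂ ≈ 1.600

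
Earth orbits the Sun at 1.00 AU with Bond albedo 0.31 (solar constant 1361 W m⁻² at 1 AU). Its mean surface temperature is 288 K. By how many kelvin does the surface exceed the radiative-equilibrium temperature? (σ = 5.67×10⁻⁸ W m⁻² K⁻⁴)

S = 1361/1.00² = 1361 W m⁻².
T_eq = [S(1−A)/(4σ)]^(1/4) = [1361×0.69/(4×5.67×10⁻⁸)]^(1/4) = 253.7 K.
ΔT = T_surf − T_eq = 288 − 253.7.

ΔT ≈ 34.3 K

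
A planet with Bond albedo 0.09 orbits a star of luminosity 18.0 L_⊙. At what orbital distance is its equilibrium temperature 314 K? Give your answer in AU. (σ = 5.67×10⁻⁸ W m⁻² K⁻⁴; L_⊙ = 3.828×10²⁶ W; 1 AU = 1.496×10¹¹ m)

L = 18.0 × 3.828×10²⁶ = 6.89×10²⁷ W.
From T_eq⁴ = L(1−A)/(16πσd²): d = √[L(1−A)/(16πσT_eq⁴)].
d = √[6.89×10²⁷ × 0.91 / (16π × 5.67×10⁻⁸ × (314)⁴)] = 4.76×10¹¹ m = 3.18 AU.

d ≈ 3.18 AU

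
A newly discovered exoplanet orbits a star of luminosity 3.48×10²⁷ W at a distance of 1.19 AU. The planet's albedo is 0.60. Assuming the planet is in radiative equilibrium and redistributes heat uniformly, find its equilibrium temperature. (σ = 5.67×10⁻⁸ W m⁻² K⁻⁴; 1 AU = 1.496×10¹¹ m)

T_eq ≈ 352 K

d = 1.19 AU = 1.78×10¹¹ m.
Flux: S = L/(4πd²) = 3.48×10²⁷/(4π×(1.78×10¹¹)²) = 8740 W m⁻².
Energy balance: absorbed = emitted ⇒ πR²·S(1−A) = 4πR²·σT_eq⁴, so T_eq⁴ = S(1−A)/(4σ).
T_eq = [8740 × 0.40 / (4 × 5.67×10⁻⁸)]^(1/4) = (1.54×10¹⁰)^(1/4) = 352 K.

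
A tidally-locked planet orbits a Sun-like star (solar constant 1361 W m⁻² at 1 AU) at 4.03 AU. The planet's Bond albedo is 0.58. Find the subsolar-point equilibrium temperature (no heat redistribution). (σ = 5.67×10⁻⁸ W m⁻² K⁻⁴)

Flux at 4.03 AU: S = 1361/4.03² = 83.8 W m⁻².
At the subsolar point the surface absorbs S(1−A) and emits σT⁴ per unit area — no factor of 4, since only the local patch is in balance.
T = [83.8 × 0.42 / 5.67×10⁻⁸]^(1/4) = (6.21×10⁸)^(1/4) = 158 K.

T_ss ≈ 158 K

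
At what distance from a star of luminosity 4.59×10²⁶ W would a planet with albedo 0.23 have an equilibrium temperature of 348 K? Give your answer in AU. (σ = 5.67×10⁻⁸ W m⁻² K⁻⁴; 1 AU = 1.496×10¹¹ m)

d ≈ 0.615 AU

From T_eq⁴ = L(1−A)/(16πσd²): d = √[L(1−A)/(16πσT_eq⁴)].
d = √[4.59×10²⁶ × 0.77 / (16π × 5.67×10⁻⁸ × (348)⁴)] = 9.20×10¹⁰ m = 0.615 AU.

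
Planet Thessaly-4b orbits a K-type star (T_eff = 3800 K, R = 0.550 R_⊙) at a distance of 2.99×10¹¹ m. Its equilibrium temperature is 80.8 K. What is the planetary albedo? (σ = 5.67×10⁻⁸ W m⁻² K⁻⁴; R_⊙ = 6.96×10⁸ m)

R_⋆ = 0.550 × 6.96×10⁸ = 3.83×10⁸ m.
L = 4πR_⋆²σT_⋆⁴ = 4π(3.83×10⁸)² × 5.67×10⁻⁸ × (3800)⁴ = 2.18×10²⁵ W.
S = L/(4πd²) = 19.4 W m⁻².
From T_eq⁴ = S(1−A)/(4σ): 1−A = 4σT_eq⁴/S.
1−A = 4 × 5.67×10⁻⁸ × (80.8)⁴ / 19.4 = 0.499.

A ≈ 0.50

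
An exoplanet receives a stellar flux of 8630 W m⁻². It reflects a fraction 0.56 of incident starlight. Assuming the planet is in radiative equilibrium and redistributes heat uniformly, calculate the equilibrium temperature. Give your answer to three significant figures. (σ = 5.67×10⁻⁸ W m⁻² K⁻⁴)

Energy balance: absorbed = emitted ⇒ πR²·S(1−A) = 4πR²·σT_eq⁴, so T_eq⁴ = S(1−A)/(4σ).
T_eq = [8630 × 0.44 / (4 × 5.67×10⁻⁸)]^(1/4) = (1.67×10¹⁰)^(1/4) = 360 K.

T_eq ≈ 360 K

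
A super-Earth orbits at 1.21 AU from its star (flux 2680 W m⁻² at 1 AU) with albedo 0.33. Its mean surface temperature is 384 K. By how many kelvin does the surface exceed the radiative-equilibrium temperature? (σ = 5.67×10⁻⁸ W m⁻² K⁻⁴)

S = 2680/1.21² = 1830 W m⁻².
T_eq = [S(1−A)/(4σ)]^(1/4) = [1830×0.67/(4×5.67×10⁻⁸)]^(1/4) = 271.2 K.
ΔT = T_surf − T_eq = 384 − 271.2.

ΔT ≈ 112.8 K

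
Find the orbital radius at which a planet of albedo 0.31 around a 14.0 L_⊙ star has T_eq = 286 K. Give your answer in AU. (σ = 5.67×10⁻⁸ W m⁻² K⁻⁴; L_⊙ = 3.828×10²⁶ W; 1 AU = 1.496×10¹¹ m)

L = 14.0 × 3.828×10²⁶ = 5.36×10²⁷ W.
From T_eq⁴ = L(1−A)/(16πσd²): d = √[L(1−A)/(16πσT_eq⁴)].
d = √[5.36×10²⁷ × 0.69 / (16π × 5.67×10⁻⁸ × (286)⁴)] = 4.40×10¹¹ m = 2.94 AU.

d ≈ 2.94 AU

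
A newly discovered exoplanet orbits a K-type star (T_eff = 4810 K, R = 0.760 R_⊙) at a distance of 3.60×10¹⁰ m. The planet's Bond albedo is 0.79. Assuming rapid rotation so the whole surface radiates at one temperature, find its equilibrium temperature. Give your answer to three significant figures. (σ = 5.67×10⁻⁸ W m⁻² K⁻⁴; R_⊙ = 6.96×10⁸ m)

T_eq ≈ 279 K

R_⋆ = 0.760 × 6.96×10⁸ = 5.29×10⁸ m.
L = 4πR_⋆²σT_⋆⁴ = 4π(5.29×10⁸)² × 5.67×10⁻⁸ × (4810)⁴ = 1.07×10²⁶ W.
S = L/(4πd²) = 6550 W m⁻².
Energy balance: absorbed = emitted ⇒ πR²·S(1−A) = 4πR²·σT_eq⁴, so T_eq⁴ = S(1−A)/(4σ).
T_eq = [6550 × 0.21 / (4 × 5.67×10⁻⁸)]^(1/4) = (6.07×10⁹)^(1/4) = 279 K.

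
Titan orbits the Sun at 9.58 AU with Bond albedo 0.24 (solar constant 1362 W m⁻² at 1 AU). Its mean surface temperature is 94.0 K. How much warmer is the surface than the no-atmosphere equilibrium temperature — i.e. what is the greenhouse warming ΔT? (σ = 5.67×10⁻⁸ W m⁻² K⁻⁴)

ΔT ≈ 10.0 K

S = 1362/9.58² = 14.84 W m⁻².
T_eq = [S(1−A)/(4σ)]^(1/4) = [14.84×0.76/(4×5.67×10⁻⁸)]^(1/4) = 84.0 K.
ΔT = T_surf − T_eq = 94 − 84.0.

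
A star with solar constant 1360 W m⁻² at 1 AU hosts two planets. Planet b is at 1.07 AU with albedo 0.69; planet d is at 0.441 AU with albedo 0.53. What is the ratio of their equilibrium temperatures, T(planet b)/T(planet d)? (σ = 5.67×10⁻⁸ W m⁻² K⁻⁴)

T_eq = [S₀(1−A)/(4σd²)]^(1/4), so T ∝ (1−A)^(1/4) / √d.
T₁ = [1360×0.31/(4×5.67×10⁻⁸×1.07²)]^(1/4) = 200.73 K.
T₂ = [1360×0.47/(4×5.67×10⁻⁸×0.441²)]^(1/4) = 346.96 K.

T₁/T₂ ≈ 0.579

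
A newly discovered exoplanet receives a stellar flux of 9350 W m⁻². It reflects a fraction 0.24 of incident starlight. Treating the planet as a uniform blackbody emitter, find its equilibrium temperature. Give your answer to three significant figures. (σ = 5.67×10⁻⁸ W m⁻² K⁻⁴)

Energy balance: absorbed = emitted ⇒ πR²·S(1−A) = 4πR²·σT_eq⁴, so T_eq⁴ = S(1−A)/(4σ).
T_eq = [9350 × 0.76 / (4 × 5.67×10⁻⁸)]^(1/4) = (3.13×10¹⁰)^(1/4) = 421 K.

T_eq ≈ 421 K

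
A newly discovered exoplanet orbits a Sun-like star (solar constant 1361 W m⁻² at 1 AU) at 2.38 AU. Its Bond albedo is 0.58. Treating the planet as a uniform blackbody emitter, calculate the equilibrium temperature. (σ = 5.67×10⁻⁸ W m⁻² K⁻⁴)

T_eq ≈ 145 K

Flux at 2.38 AU: S = 1361/2.38² = 240 W m⁻².
Energy balance: absorbed = emitted ⇒ πR²·S(1−A) = 4πR²·σT_eq⁴, so T_eq⁴ = S(1−A)/(4σ).
T_eq = [240 × 0.42 / (4 × 5.67×10⁻⁸)]^(1/4) = (4.45×10⁸)^(1/4) = 145 K.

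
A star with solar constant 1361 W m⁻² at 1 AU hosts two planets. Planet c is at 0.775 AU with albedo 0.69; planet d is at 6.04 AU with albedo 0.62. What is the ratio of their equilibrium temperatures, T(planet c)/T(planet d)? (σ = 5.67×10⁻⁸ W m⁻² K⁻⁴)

T_eq = [S₀(1−A)/(4σd²)]^(1/4), so T ∝ (1−A)^(1/4) / √d.
T₁ = [1361×0.31/(4×5.67×10⁻⁸×0.775²)]^(1/4) = 235.91 K.
T₂ = [1361×0.38/(4×5.67×10⁻⁸×6.04²)]^(1/4) = 88.92 K.

T₁/T₂ ≈ 2.653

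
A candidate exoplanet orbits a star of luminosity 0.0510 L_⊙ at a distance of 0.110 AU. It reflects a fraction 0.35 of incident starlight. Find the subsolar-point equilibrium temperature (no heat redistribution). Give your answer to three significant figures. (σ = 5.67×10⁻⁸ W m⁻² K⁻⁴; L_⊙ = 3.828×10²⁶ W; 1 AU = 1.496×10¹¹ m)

T_ss ≈ 506 K

d = 0.110 AU = 1.65×10¹⁰ m.
L = 0.0510 × 3.828×10²⁶ = 1.95×10²⁵ W.
Flux: S = L/(4πd²) = 1.95×10²⁵/(4π×(1.65×10¹⁰)²) = 5740 W m⁻².
At the subsolar point the surface absorbs S(1−A) and emits σT⁴ per unit area — no factor of 4, since only the local patch is in balance.
T = [5740 × 0.65 / 5.67×10⁻⁸]^(1/4) = (6.58×10¹⁰)^(1/4) = 506 K.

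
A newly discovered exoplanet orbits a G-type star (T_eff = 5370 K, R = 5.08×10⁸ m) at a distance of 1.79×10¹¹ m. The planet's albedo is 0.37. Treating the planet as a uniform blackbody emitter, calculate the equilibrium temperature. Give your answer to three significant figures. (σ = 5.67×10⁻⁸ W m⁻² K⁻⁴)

T_eq ≈ 180 K

L = 4πR_⋆²σT_⋆⁴ = 4π(5.08×10⁸)² × 5.67×10⁻⁸ × (5370)⁴ = 1.53×10²⁶ W.
S = L/(4πd²) = 380 W m⁻².
Energy balance: absorbed = emitted ⇒ πR²·S(1−A) = 4πR²·σT_eq⁴, so T_eq⁴ = S(1−A)/(4σ).
T_eq = [380 × 0.63 / (4 × 5.67×10⁻⁸)]^(1/4) = (1.05×10⁹)^(1/4) = 180 K.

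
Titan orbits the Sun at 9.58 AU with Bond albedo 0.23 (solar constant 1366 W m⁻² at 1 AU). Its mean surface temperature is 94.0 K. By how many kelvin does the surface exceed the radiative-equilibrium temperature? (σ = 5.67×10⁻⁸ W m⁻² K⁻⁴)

ΔT ≈ 9.7 K

S = 1366/9.58² = 14.88 W m⁻².
T_eq = [S(1−A)/(4σ)]^(1/4) = [14.88×0.77/(4×5.67×10⁻⁸)]^(1/4) = 84.3 K.
ΔT = T_surf − T_eq = 94 − 84.3.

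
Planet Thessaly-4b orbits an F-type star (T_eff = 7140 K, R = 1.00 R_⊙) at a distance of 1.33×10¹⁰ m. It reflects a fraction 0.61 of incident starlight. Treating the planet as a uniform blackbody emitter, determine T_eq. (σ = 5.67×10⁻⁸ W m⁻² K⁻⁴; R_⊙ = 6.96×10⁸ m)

T_eq ≈ 913 K

R_⋆ = 1.00 × 6.96×10⁸ = 6.96×10⁸ m.
L = 4πR_⋆²σT_⋆⁴ = 4π(6.96×10⁸)² × 5.67×10⁻⁸ × (7140)⁴ = 8.97×10²⁶ W.
S = L/(4πd²) = 4.04×10⁵ W m⁻².
Energy balance: absorbed = emitted ⇒ πR²·S(1−A) = 4πR²·σT_eq⁴, so T_eq⁴ = S(1−A)/(4σ).
T_eq = [4.04×10⁵ × 0.39 / (4 × 5.67×10⁻⁸)]^(1/4) = (6.94×10¹¹)^(1/4) = 913 K.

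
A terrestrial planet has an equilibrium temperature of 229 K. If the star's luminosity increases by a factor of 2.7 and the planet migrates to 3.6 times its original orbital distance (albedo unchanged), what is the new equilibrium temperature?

T_eq ∝ L^(1/4) · d^(−1/2).
T′ = 229 × 2.7^(1/4) / 3.6^(1/2) = 155 K.

T_eq ≈ 155 K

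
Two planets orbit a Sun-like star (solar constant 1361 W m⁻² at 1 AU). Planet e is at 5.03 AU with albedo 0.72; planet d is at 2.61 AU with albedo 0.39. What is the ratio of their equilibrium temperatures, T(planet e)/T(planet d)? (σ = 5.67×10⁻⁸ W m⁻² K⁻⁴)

T_eq = [S₀(1−A)/(4σd²)]^(1/4), so T ∝ (1−A)^(1/4) / √d.
T₁ = [1361×0.28/(4×5.67×10⁻⁸×5.03²)]^(1/4) = 90.27 K.
T₂ = [1361×0.61/(4×5.67×10⁻⁸×2.61²)]^(1/4) = 152.25 K.

T₁/T₂ ≈ 0.593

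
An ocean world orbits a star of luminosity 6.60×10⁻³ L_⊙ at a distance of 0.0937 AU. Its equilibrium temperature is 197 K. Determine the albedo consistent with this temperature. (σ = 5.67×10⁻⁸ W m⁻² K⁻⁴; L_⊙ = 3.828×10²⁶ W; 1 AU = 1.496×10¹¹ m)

d = 0.0937 AU = 1.40×10¹⁰ m.
L = 6.60×10⁻³ × 3.828×10²⁶ = 2.53×10²⁴ W.
Flux: S = L/(4πd²) = 2.53×10²⁴/(4π×(1.40×10¹⁰)²) = 1020 W m⁻².
From T_eq⁴ = S(1−A)/(4σ): 1−A = 4σT_eq⁴/S.
1−A = 4 × 5.67×10⁻⁸ × (197)⁴ / 1020 = 0.334.

A ≈ 0.67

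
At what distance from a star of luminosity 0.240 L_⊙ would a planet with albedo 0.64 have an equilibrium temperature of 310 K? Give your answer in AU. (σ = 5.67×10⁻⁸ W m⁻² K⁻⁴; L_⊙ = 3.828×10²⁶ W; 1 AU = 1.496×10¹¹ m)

L = 0.240 × 3.828×10²⁶ = 9.19×10²⁵ W.
From T_eq⁴ = L(1−A)/(16πσd²): d = √[L(1−A)/(16πσT_eq⁴)].
d = √[9.19×10²⁵ × 0.36 / (16π × 5.67×10⁻⁸ × (310)⁴)] = 3.54×10¹⁰ m = 0.237 AU.

d ≈ 0.237 AU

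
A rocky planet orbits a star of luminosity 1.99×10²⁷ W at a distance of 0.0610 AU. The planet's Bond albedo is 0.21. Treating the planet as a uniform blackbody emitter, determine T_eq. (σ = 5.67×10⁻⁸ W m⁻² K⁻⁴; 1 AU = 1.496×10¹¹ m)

T_eq ≈ 1600 K

d = 0.0610 AU = 9.13×10⁹ m.
Flux: S = L/(4πd²) = 1.99×10²⁷/(4π×(9.13×10⁹)²) = 1.90×10⁶ W m⁻².
Energy balance: absorbed = emitted ⇒ πR²·S(1−A) = 4πR²·σT_eq⁴, so T_eq⁴ = S(1−A)/(4σ).
T_eq = [1.90×10⁶ × 0.79 / (4 × 5.67×10⁻⁸)]^(1/4) = (6.62×10¹²)^(1/4) = 1600 K.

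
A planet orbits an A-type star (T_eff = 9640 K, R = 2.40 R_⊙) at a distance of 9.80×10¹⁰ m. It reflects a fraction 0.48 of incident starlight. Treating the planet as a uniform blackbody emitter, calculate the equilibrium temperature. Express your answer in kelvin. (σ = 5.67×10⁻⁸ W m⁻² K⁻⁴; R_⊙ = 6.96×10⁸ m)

T_eq ≈ 756 K

R_⋆ = 2.40 × 6.96×10⁸ = 1.67×10⁹ m.
L = 4πR_⋆²σT_⋆⁴ = 4π(1.67×10⁹)² × 5.67×10⁻⁸ × (9640)⁴ = 1.72×10²⁸ W.
S = L/(4πd²) = 1.42×10⁵ W m⁻².
Energy balance: absorbed = emitted ⇒ πR²·S(1−A) = 4πR²·σT_eq⁴, so T_eq⁴ = S(1−A)/(4σ).
T_eq = [1.42×10⁵ × 0.52 / (4 × 5.67×10⁻⁸)]^(1/4) = (3.26×10¹¹)^(1/4) = 756 K.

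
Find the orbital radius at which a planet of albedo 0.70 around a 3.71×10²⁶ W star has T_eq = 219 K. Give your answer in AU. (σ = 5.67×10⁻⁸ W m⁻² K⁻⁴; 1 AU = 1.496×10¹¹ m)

From T_eq⁴ = L(1−A)/(16πσd²): d = √[L(1−A)/(16πσT_eq⁴)].
d = √[3.71×10²⁶ × 0.30 / (16π × 5.67×10⁻⁸ × (219)⁴)] = 1.30×10¹¹ m = 0.871 AU.

d ≈ 0.871 AU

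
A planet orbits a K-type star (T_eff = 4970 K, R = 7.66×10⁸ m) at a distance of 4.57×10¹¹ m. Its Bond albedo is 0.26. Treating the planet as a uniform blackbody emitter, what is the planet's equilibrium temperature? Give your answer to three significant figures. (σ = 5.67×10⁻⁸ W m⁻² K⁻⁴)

T_eq ≈ 133 K

L = 4πR_⋆²σT_⋆⁴ = 4π(7.66×10⁸)² × 5.67×10⁻⁸ × (4970)⁴ = 2.55×10²⁶ W.
S = L/(4πd²) = 97.2 W m⁻².
Energy balance: absorbed = emitted ⇒ πR²·S(1−A) = 4πR²·σT_eq⁴, so T_eq⁴ = S(1−A)/(4σ).
T_eq = [97.2 × 0.74 / (4 × 5.67×10⁻⁸)]^(1/4) = (3.17×10⁸)^(1/4) = 133 K.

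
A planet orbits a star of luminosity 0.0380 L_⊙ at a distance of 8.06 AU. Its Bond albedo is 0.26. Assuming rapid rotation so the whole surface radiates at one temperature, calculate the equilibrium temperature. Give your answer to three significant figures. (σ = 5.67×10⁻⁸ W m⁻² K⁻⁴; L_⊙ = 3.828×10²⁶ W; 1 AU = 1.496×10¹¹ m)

T_eq ≈ 40.1 K

d = 8.06 AU = 1.21×10¹² m.
L = 0.0380 × 3.828×10²⁶ = 1.45×10²⁵ W.
Flux: S = L/(4πd²) = 1.45×10²⁵/(4π×(1.21×10¹²)²) = 0.796 W m⁻².
Energy balance: absorbed = emitted ⇒ πR²·S(1−A) = 4πR²·σT_eq⁴, so T_eq⁴ = S(1−A)/(4σ).
T_eq = [0.796 × 0.74 / (4 × 5.67×10⁻⁸)]^(1/4) = (2.60×10⁶)^(1/4) = 40.1 K.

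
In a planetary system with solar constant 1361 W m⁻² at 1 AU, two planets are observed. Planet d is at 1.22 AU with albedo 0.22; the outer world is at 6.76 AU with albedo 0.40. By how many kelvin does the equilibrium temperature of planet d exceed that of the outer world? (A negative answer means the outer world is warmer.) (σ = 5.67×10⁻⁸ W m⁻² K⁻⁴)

T_eq = [S₀(1−A)/(4σd²)]^(1/4), so T ∝ (1−A)^(1/4) / √d.
T₁ = [1361×0.78/(4×5.67×10⁻⁸×1.22²)]^(1/4) = 236.81 K.
T₂ = [1361×0.60/(4×5.67×10⁻⁸×6.76²)]^(1/4) = 94.21 K.

ΔT ≈ 142.6 K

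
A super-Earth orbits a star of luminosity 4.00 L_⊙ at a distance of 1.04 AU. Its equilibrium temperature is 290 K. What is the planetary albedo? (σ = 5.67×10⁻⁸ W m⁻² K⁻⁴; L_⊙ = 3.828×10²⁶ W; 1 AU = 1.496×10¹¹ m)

d = 1.04 AU = 1.56×10¹¹ m.
L = 4.00 × 3.828×10²⁶ = 1.53×10²⁷ W.
Flux: S = L/(4πd²) = 1.53×10²⁷/(4π×(1.56×10¹¹)²) = 5030 W m⁻².
From T_eq⁴ = S(1−A)/(4σ): 1−A = 4σT_eq⁴/S.
1−A = 4 × 5.67×10⁻⁸ × (290)⁴ / 5030 = 0.319.

A ≈ 0.68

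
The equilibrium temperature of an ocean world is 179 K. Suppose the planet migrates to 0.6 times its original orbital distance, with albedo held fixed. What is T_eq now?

T_eq ≈ 231 K

T_eq ∝ L^(1/4) · d^(−1/2).
T′ = 179 / 0.6^(1/2) = 231 K.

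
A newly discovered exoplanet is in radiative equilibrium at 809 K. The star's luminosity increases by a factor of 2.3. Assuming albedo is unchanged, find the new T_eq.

T_eq ∝ L^(1/4) · d^(−1/2).
T′ = 809 × 2.3^(1/4) = 996 K.

T_eq ≈ 996 K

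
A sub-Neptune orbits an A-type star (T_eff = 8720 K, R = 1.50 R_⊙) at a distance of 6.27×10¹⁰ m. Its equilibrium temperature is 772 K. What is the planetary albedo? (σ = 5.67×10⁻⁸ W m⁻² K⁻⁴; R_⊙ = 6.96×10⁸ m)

R_⋆ = 1.50 × 6.96×10⁸ = 1.04×10⁹ m.
L = 4πR_⋆²σT_⋆⁴ = 4π(1.04×10⁹)² × 5.67×10⁻⁸ × (8720)⁴ = 4.49×10²⁷ W.
S = L/(4πd²) = 9.09×10⁴ W m⁻².
From T_eq⁴ = S(1−A)/(4σ): 1−A = 4σT_eq⁴/S.
1−A = 4 × 5.67×10⁻⁸ × (772)⁴ / 9.09×10⁴ = 0.886.

A ≈ 0.11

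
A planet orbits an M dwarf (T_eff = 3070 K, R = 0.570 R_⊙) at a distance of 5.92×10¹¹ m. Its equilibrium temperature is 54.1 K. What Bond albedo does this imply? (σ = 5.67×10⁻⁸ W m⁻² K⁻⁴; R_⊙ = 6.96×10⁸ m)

A ≈ 0.14

R_⋆ = 0.570 × 6.96×10⁸ = 3.97×10⁸ m.
L = 4πR_⋆²σT_⋆⁴ = 4π(3.97×10⁸)² × 5.67×10⁻⁸ × (3070)⁴ = 9.96×10²⁴ W.
S = L/(4πd²) = 2.26 W m⁻².
From T_eq⁴ = S(1−A)/(4σ): 1−A = 4σT_eq⁴/S.
1−A = 4 × 5.67×10⁻⁸ × (54.1)⁴ / 2.26 = 0.859.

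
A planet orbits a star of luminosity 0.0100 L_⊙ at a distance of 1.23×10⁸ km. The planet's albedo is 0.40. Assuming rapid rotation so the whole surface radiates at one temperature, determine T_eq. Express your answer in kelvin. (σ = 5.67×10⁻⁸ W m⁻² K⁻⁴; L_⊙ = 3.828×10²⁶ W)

T_eq ≈ 85.4 K

d = 1.23×10⁸ km = 1.23×10¹¹ m.
L = 0.0100 × 3.828×10²⁶ = 3.83×10²⁴ W.
Flux: S = L/(4πd²) = 3.83×10²⁴/(4π×(1.23×10¹¹)²) = 20.1 W m⁻².
Energy balance: absorbed = emitted ⇒ πR²·S(1−A) = 4πR²·σT_eq⁴, so T_eq⁴ = S(1−A)/(4σ).
T_eq = [20.1 × 0.60 / (4 × 5.67×10⁻⁸)]^(1/4) = (5.33×10⁷)^(1/4) = 85.4 K.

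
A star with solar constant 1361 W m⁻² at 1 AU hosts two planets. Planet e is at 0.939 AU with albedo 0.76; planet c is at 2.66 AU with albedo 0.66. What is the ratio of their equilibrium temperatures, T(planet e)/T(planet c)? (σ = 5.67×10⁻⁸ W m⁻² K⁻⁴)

T_eq = [S₀(1−A)/(4σd²)]^(1/4), so T ∝ (1−A)^(1/4) / √d.
T₁ = [1361×0.24/(4×5.67×10⁻⁸×0.939²)]^(1/4) = 201.04 K.
T₂ = [1361×0.34/(4×5.67×10⁻⁸×2.66²)]^(1/4) = 130.31 K.

T₁/T₂ ≈ 1.543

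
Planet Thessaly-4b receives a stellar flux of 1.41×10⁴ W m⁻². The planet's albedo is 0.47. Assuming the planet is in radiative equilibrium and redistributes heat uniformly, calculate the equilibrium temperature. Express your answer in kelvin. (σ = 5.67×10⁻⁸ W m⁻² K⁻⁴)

T_eq ≈ 426 K

Energy balance: absorbed = emitted ⇒ πR²·S(1−A) = 4πR²·σT_eq⁴, so T_eq⁴ = S(1−A)/(4σ).
T_eq = [1.41×10⁴ × 0.53 / (4 × 5.67×10⁻⁸)]^(1/4) = (3.29×10¹⁰)^(1/4) = 426 K.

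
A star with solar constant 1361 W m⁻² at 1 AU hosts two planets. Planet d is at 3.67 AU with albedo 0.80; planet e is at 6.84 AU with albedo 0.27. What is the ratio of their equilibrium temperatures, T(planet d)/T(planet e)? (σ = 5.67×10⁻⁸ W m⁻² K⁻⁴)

T₁/T₂ ≈ 0.988

T_eq = [S₀(1−A)/(4σd²)]^(1/4), so T ∝ (1−A)^(1/4) / √d.
T₁ = [1361×0.20/(4×5.67×10⁻⁸×3.67²)]^(1/4) = 97.16 K.
T₂ = [1361×0.73/(4×5.67×10⁻⁸×6.84²)]^(1/4) = 98.37 K.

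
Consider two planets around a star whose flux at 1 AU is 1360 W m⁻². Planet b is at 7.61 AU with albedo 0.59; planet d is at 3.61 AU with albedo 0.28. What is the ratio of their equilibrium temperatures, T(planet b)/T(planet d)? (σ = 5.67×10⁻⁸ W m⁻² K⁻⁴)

T₁/T₂ ≈ 0.598

T_eq = [S₀(1−A)/(4σd²)]^(1/4), so T ∝ (1−A)^(1/4) / √d.
T₁ = [1360×0.41/(4×5.67×10⁻⁸×7.61²)]^(1/4) = 80.72 K.
T₂ = [1360×0.72/(4×5.67×10⁻⁸×3.61²)]^(1/4) = 134.91 K.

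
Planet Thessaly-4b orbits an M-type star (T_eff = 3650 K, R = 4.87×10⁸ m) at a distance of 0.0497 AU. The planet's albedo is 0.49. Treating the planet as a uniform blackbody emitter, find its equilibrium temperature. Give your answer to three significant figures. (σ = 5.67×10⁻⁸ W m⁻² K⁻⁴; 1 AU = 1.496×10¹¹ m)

d = 0.0497 AU = 7.44×10⁹ m.
L = 4πR_⋆²σT_⋆⁴ = 4π(4.87×10⁸)² × 5.67×10⁻⁸ × (3650)⁴ = 3.00×10²⁵ W.
S = L/(4πd²) = 4.32×10⁴ W m⁻².
Energy balance: absorbed = emitted ⇒ πR²·S(1−A) = 4πR²·σT_eq⁴, so T_eq⁴ = S(1−A)/(4σ).
T_eq = [4.32×10⁴ × 0.51 / (4 × 5.67×10⁻⁸)]^(1/4) = (9.71×10¹⁰)^(1/4) = 558 K.

T_eq ≈ 558 K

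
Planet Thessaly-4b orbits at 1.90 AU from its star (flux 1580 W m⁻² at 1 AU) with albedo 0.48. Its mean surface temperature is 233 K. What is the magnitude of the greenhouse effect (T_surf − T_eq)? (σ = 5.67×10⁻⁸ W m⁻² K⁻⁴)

ΔT ≈ 55.0 K

S = 1580/1.90² = 437.7 W m⁻².
T_eq = [S(1−A)/(4σ)]^(1/4) = [437.7×0.52/(4×5.67×10⁻⁸)]^(1/4) = 178.0 K.
ΔT = T_surf − T_eq = 233 − 178.0.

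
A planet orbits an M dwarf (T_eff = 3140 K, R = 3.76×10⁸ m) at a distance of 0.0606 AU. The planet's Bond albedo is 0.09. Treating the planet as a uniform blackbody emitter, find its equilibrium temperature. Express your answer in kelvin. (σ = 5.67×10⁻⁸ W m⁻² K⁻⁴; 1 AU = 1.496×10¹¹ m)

d = 0.0606 AU = 9.07×10⁹ m.
L = 4πR_⋆²σT_⋆⁴ = 4π(3.76×10⁸)² × 5.67×10⁻⁸ × (3140)⁴ = 9.79×10²⁴ W.
S = L/(4πd²) = 9480 W m⁻².
Energy balance: absorbed = emitted ⇒ πR²·S(1−A) = 4πR²·σT_eq⁴, so T_eq⁴ = S(1−A)/(4σ).
T_eq = [9480 × 0.91 / (4 × 5.67×10⁻⁸)]^(1/4) = (3.80×10¹⁰)^(1/4) = 442 K.

T_eq ≈ 442 K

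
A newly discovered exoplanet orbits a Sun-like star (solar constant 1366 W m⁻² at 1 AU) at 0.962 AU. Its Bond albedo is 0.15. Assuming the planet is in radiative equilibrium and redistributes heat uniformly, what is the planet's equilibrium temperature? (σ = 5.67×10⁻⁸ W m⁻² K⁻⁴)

T_eq ≈ 273 K

Flux at 0.962 AU: S = 1366/0.962² = 1480 W m⁻².
Energy balance: absorbed = emitted ⇒ πR²·S(1−A) = 4πR²·σT_eq⁴, so T_eq⁴ = S(1−A)/(4σ).
T_eq = [1480 × 0.85 / (4 × 5.67×10⁻⁸)]^(1/4) = (5.53×10⁹)^(1/4) = 273 K.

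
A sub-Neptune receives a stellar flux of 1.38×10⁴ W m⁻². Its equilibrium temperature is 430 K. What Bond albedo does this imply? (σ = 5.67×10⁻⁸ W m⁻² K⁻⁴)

A ≈ 0.44

From T_eq⁴ = S(1−A)/(4σ): 1−A = 4σT_eq⁴/S.
1−A = 4 × 5.67×10⁻⁸ × (430)⁴ / 1.38×10⁴ = 0.562.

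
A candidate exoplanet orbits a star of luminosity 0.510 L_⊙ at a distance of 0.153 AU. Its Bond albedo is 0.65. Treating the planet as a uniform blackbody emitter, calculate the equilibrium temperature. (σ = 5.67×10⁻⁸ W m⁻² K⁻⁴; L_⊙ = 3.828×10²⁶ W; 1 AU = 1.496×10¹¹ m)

T_eq ≈ 463 K

d = 0.153 AU = 2.29×10¹⁰ m.
L = 0.510 × 3.828×10²⁶ = 1.95×10²⁶ W.
Flux: S = L/(4πd²) = 1.95×10²⁶/(4π×(2.29×10¹⁰)²) = 2.97×10⁴ W m⁻².
Energy balance: absorbed = emitted ⇒ πR²·S(1−A) = 4πR²·σT_eq⁴, so T_eq⁴ = S(1−A)/(4σ).
T_eq = [2.97×10⁴ × 0.35 / (4 × 5.67×10⁻⁸)]^(1/4) = (4.58×10¹⁰)^(1/4) = 463 K.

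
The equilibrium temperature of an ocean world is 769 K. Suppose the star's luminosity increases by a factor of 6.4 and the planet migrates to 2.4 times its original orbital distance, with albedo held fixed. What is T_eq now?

T_eq ∝ L^(1/4) · d^(−1/2).
T′ = 769 × 6.4^(1/4) / 2.4^(1/2) = 790 K.

T_eq ≈ 790 K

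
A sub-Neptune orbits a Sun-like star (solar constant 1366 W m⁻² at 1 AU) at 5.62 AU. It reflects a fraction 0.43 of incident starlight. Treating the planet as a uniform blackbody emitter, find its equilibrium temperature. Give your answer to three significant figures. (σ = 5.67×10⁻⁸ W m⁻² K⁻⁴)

Flux at 5.62 AU: S = 1366/5.62² = 43.2 W m⁻².
Energy balance: absorbed = emitted ⇒ πR²·S(1−A) = 4πR²·σT_eq⁴, so T_eq⁴ = S(1−A)/(4σ).
T_eq = [43.2 × 0.57 / (4 × 5.67×10⁻⁸)]^(1/4) = (1.09×10⁸)^(1/4) = 102 K.

T_eq ≈ 102 K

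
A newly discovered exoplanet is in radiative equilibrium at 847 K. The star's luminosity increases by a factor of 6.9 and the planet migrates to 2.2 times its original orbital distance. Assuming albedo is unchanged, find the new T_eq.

T_eq ∝ L^(1/4) · d^(−1/2).
T′ = 847 × 6.9^(1/4) / 2.2^(1/2) = 926 K.

T_eq ≈ 926 K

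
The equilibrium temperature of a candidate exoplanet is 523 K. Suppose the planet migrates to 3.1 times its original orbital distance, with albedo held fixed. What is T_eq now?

T_eq ∝ L^(1/4) · d^(−1/2).
T′ = 523 / 3.1^(1/2) = 297 K.

T_eq ≈ 297 K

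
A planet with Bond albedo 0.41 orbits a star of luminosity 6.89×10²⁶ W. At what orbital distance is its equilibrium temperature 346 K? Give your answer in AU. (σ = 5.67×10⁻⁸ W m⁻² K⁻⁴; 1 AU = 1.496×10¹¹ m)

d ≈ 0.667 AU

From T_eq⁴ = L(1−A)/(16πσd²): d = √[L(1−A)/(16πσT_eq⁴)].
d = √[6.89×10²⁶ × 0.59 / (16π × 5.67×10⁻⁸ × (346)⁴)] = 9.98×10¹⁰ m = 0.667 AU.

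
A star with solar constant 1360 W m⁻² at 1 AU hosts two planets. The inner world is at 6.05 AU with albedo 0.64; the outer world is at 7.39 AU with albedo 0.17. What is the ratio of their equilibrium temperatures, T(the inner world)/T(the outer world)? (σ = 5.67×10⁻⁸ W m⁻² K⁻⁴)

T₁/T₂ ≈ 0.897

T_eq = [S₀(1−A)/(4σd²)]^(1/4), so T ∝ (1−A)^(1/4) / √d.
T₁ = [1360×0.36/(4×5.67×10⁻⁸×6.05²)]^(1/4) = 87.63 K.
T₂ = [1360×0.83/(4×5.67×10⁻⁸×7.39²)]^(1/4) = 97.71 K.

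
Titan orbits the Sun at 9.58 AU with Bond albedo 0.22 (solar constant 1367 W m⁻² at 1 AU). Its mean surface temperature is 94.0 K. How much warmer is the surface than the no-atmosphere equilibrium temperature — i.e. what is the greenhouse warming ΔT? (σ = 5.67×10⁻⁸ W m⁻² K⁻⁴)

S = 1367/9.58² = 14.89 W m⁻².
T_eq = [S(1−A)/(4σ)]^(1/4) = [14.89×0.78/(4×5.67×10⁻⁸)]^(1/4) = 84.6 K.
ΔT = T_surf − T_eq = 94 − 84.6.

ΔT ≈ 9.4 K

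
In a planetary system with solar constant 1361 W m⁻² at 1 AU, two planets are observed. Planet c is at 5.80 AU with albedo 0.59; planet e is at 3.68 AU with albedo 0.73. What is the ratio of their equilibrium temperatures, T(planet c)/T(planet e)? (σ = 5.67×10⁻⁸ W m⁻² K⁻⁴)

T_eq = [S₀(1−A)/(4σd²)]^(1/4), so T ∝ (1−A)^(1/4) / √d.
T₁ = [1361×0.41/(4×5.67×10⁻⁸×5.80²)]^(1/4) = 92.48 K.
T₂ = [1361×0.27/(4×5.67×10⁻⁸×3.68²)]^(1/4) = 104.59 K.

T₁/T₂ ≈ 0.884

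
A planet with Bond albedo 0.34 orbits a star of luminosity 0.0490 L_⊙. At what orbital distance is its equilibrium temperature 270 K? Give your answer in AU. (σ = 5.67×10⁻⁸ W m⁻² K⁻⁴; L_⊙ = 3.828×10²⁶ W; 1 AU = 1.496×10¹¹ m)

d ≈ 0.191 AU

L = 0.0490 × 3.828×10²⁶ = 1.88×10²⁵ W.
From T_eq⁴ = L(1−A)/(16πσd²): d = √[L(1−A)/(16πσT_eq⁴)].
d = √[1.88×10²⁵ × 0.66 / (16π × 5.67×10⁻⁸ × (270)⁴)] = 2.86×10¹⁰ m = 0.191 AU.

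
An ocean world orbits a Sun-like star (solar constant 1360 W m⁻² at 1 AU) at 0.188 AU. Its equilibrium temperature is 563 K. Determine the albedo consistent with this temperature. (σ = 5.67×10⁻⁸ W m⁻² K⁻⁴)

Flux at 0.188 AU: S = 1360/0.188² = 3.85×10⁴ W m⁻².
From T_eq⁴ = S(1−A)/(4σ): 1−A = 4σT_eq⁴/S.
1−A = 4 × 5.67×10⁻⁸ × (563)⁴ / 3.85×10⁴ = 0.592.

A ≈ 0.41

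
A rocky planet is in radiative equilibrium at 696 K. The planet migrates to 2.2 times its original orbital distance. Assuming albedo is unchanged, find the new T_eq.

T_eq ≈ 469 K

T_eq ∝ L^(1/4) · d^(−1/2).
T′ = 696 / 2.2^(1/2) = 469 K.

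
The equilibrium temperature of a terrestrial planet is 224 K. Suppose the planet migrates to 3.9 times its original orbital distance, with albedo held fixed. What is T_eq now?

T_eq ≈ 113 K

T_eq ∝ L^(1/4) · d^(−1/2).
T′ = 224 / 3.9^(1/2) = 113 K.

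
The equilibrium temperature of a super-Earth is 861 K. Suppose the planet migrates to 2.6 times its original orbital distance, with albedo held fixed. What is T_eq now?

T_eq ∝ L^(1/4) · d^(−1/2).
T′ = 861 / 2.6^(1/2) = 534 K.

T_eq ≈ 534 K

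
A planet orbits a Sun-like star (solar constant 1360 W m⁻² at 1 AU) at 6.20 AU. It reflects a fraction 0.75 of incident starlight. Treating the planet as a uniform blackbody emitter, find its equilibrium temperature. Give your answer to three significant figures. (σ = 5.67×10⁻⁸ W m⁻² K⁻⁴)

T_eq ≈ 79.0 K

Flux at 6.20 AU: S = 1360/6.20² = 35.4 W m⁻².
Energy balance: absorbed = emitted ⇒ πR²·S(1−A) = 4πR²·σT_eq⁴, so T_eq⁴ = S(1−A)/(4σ).
T_eq = [35.4 × 0.25 / (4 × 5.67×10⁻⁸)]^(1/4) = (3.90×10⁷)^(1/4) = 79.0 K.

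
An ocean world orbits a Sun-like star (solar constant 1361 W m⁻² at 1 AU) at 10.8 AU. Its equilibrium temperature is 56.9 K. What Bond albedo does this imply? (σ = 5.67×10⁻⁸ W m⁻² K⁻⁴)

Flux at 10.8 AU: S = 1361/10.8² = 11.7 W m⁻².
From T_eq⁴ = S(1−A)/(4σ): 1−A = 4σT_eq⁴/S.
1−A = 4 × 5.67×10⁻⁸ × (56.9)⁴ / 11.7 = 0.204.

A ≈ 0.80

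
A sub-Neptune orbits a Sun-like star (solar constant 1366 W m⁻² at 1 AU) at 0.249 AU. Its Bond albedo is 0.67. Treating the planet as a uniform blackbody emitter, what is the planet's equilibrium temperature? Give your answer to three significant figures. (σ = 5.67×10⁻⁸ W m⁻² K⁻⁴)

T_eq ≈ 423 K

Flux at 0.249 AU: S = 1366/0.249² = 2.20×10⁴ W m⁻².
Energy balance: absorbed = emitted ⇒ πR²·S(1−A) = 4πR²·σT_eq⁴, so T_eq⁴ = S(1−A)/(4σ).
T_eq = [2.20×10⁴ × 0.33 / (4 × 5.67×10⁻⁸)]^(1/4) = (3.21×10¹⁰)^(1/4) = 423 K.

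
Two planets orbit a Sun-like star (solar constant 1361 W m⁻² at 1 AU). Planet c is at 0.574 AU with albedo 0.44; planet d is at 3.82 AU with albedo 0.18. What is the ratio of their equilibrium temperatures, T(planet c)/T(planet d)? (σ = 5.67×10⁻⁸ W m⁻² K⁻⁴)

T₁/T₂ ≈ 2.345

T_eq = [S₀(1−A)/(4σd²)]^(1/4), so T ∝ (1−A)^(1/4) / √d.
T₁ = [1361×0.56/(4×5.67×10⁻⁸×0.574²)]^(1/4) = 317.79 K.
T₂ = [1361×0.82/(4×5.67×10⁻⁸×3.82²)]^(1/4) = 135.51 K.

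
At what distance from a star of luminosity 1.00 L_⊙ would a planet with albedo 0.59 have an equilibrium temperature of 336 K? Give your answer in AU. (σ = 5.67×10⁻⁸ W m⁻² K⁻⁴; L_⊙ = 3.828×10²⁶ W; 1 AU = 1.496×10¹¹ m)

L = 1.00 × 3.828×10²⁶ = 3.83×10²⁶ W.
From T_eq⁴ = L(1−A)/(16πσd²): d = √[L(1−A)/(16πσT_eq⁴)].
d = √[3.83×10²⁶ × 0.41 / (16π × 5.67×10⁻⁸ × (336)⁴)] = 6.57×10¹⁰ m = 0.439 AU.

d ≈ 0.439 AU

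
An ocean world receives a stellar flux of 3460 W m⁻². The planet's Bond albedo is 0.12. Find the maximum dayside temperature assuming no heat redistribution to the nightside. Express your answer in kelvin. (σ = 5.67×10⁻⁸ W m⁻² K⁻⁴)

With no redistribution each surface element balances locally: S(1−A) = σT⁴.
T = [3460 × 0.88 / 5.67×10⁻⁸]^(1/4) = (5.37×10¹⁰)^(1/4) = 481 K.

T_ss ≈ 481 K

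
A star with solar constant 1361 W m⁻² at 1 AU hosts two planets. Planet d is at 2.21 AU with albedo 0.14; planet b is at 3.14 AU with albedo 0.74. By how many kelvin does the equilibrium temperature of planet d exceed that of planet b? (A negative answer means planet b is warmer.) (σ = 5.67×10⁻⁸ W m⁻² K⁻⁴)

ΔT ≈ 68.1 K

T_eq = [S₀(1−A)/(4σd²)]^(1/4), so T ∝ (1−A)^(1/4) / √d.
T₁ = [1361×0.86/(4×5.67×10⁻⁸×2.21²)]^(1/4) = 180.29 K.
T₂ = [1361×0.26/(4×5.67×10⁻⁸×3.14²)]^(1/4) = 112.16 K.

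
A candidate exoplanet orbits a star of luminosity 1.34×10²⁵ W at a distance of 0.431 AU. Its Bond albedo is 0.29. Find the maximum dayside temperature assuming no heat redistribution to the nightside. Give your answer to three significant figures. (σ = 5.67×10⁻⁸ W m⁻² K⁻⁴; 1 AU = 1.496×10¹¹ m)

T_ss ≈ 238 K

d = 0.431 AU = 6.45×10¹⁰ m.
Flux: S = L/(4πd²) = 1.34×10²⁵/(4π×(6.45×10¹⁰)²) = 256 W m⁻².
With no redistribution each surface element balances locally: S(1−A) = σT⁴.
T = [256 × 0.71 / 5.67×10⁻⁸]^(1/4) = (3.21×10⁹)^(1/4) = 238 K.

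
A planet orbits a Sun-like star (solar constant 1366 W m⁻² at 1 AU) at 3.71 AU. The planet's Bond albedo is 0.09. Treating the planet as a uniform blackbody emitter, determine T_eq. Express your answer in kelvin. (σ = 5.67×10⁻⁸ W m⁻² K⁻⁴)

Flux at 3.71 AU: S = 1366/3.71² = 99.2 W m⁻².
Energy balance: absorbed = emitted ⇒ πR²·S(1−A) = 4πR²·σT_eq⁴, so T_eq⁴ = S(1−A)/(4σ).
T_eq = [99.2 × 0.91 / (4 × 5.67×10⁻⁸)]^(1/4) = (3.98×10⁸)^(1/4) = 141 K.

T_eq ≈ 141 K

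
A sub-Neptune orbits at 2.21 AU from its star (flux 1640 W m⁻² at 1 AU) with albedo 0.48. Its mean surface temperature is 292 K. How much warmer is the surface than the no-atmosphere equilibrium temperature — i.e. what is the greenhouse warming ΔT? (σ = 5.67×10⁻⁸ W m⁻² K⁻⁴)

ΔT ≈ 125.4 K

S = 1640/2.21² = 335.8 W m⁻².
T_eq = [S(1−A)/(4σ)]^(1/4) = [335.8×0.52/(4×5.67×10⁻⁸)]^(1/4) = 166.6 K.
ΔT = T_surf − T_eq = 292 − 166.6.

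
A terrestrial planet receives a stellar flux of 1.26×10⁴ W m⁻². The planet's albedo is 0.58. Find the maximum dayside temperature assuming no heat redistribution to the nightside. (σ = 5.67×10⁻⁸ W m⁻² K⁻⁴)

With no redistribution each surface element balances locally: S(1−A) = σT⁴.
T = [1.26×10⁴ × 0.42 / 5.67×10⁻⁸]^(1/4) = (9.33×10¹⁰)^(1/4) = 553 K.

T_ss ≈ 553 K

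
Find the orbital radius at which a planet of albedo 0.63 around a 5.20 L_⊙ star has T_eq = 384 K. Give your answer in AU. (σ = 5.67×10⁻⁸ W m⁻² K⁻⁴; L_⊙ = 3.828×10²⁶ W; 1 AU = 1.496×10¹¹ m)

d ≈ 0.729 AU

L = 5.20 × 3.828×10²⁶ = 1.99×10²⁷ W.
From T_eq⁴ = L(1−A)/(16πσd²): d = √[L(1−A)/(16πσT_eq⁴)].
d = √[1.99×10²⁷ × 0.37 / (16π × 5.67×10⁻⁸ × (384)⁴)] = 1.09×10¹¹ m = 0.729 AU.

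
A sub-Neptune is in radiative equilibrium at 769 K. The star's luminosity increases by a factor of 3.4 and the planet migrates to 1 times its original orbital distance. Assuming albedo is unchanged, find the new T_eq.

T_eq ≈ 1040 K

T_eq ∝ L^(1/4) · d^(−1/2).
T′ = 769 × 3.4^(1/4) / 1^(1/2) = 1040 K.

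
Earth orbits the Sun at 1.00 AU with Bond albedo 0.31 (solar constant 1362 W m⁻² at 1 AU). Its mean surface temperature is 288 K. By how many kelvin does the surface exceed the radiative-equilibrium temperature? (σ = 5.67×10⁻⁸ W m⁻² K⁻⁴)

ΔT ≈ 34.3 K

S = 1362/1.00² = 1362 W m⁻².
T_eq = [S(1−A)/(4σ)]^(1/4) = [1362×0.69/(4×5.67×10⁻⁸)]^(1/4) = 253.7 K.
ΔT = T_surf − T_eq = 288 − 253.7.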